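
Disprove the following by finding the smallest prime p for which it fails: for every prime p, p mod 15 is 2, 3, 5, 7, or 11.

p = 2: 2 mod 15 = 2.
p = 3: 3 mod 15 = 3.
p = 5: 5 mod 15 = 5.
p = 7: 7 mod 15 = 7.
p = 11: 11 mod 15 = 11.
p = 13: 13 mod 15 = 13 — not in {2, 3, 5, 7, 11}.
Hence p = 13 is a counterexample.

p = 13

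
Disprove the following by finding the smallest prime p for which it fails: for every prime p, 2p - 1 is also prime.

A counterexample is any prime p such that 2p - 1 is not prime; we check each in order.
For p = 2, 3 the conclusion holds.
p = 5: 2p - 1 = 9 = 3 × 3, not prime.

p = 5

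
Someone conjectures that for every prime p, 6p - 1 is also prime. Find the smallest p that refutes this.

p = 11

We need the least prime p for which 6p - 1 is not prime.
For p = 2, 3, 5, 7 the conclusion holds.
p = 11: 6p - 1 = 65 = 5 × 13, not prime.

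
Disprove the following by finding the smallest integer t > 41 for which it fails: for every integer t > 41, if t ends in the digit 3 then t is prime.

t = 63

A counterexample is any integer t > 41 such that t ends in the digit 3 but t is not prime; we check each in order.
t = 43: 43 ends in 3 and is prime.
t = 53: 53 ends in 3 and is prime.
t = 63: 63 ends in 3; 63 = 3 × 21, composite.
Thus t = 63 disproves the claim, and no smaller t works.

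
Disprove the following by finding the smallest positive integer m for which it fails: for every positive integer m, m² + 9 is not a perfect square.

Check each positive integer m in order until m² + 9 is a perfect square.
For m = 1, 2, 3 the conclusion holds.
m = 4: 4² + 9 = 25 = 5², a perfect square.
Thus m = 4 disproves the claim, and no smaller m works.

m = 4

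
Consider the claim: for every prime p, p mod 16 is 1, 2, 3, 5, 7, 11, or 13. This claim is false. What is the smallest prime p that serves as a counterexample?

For p = 2, 3, 5, 7, 11, 13, 17, 19, 23, 29 the conclusion holds.
p = 31: 31 mod 16 = 15 — not in {1, 2, 3, 5, 7, 11, 13}.
So p = 31 is the smallest counterexample.

p = 31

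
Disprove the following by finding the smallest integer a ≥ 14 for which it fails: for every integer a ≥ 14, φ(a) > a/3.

a = 18

Check each integer a ≥ 14 in order until the claim fails.
For a = 14, 15, 16, 17 the conclusion holds.
a = 18: φ(18) = 6 and 18/3 = 6, so φ(18) ≤ 18/3.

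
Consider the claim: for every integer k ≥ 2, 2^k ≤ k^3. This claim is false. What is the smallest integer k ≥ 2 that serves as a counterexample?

k = 10

The first 8 eligible values, up to k = 9, all satisfy the conclusion.
k = 10: 2^k = 1024 and k^3 = 1000, so 1024 > 1000.
Thus k = 10 disproves the claim, and no smaller k works.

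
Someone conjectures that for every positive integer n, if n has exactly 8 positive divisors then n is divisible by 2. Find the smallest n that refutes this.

n = 105

For n = 24, 30, 40, 42, …, 88, 102, 104 the conclusion holds.
n = 105: τ(105) = 8; 105 mod 2 = 1.
Thus n = 105 disproves the claim, and no smaller n works.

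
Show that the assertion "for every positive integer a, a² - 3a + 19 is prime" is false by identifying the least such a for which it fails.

We need the least positive integer a for which a² - 3a + 19 is not prime.
The first 17 eligible values, up to a = 17, all satisfy the conclusion.
a = 18: a² - 3a + 19 = 289 = 17 × 17, composite.
Hence a = 18 is a counterexample.

a = 18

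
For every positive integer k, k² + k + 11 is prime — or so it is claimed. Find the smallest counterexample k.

Check each positive integer k in order until k² + k + 11 is not prime.
The first 9 eligible values, up to k = 9, all satisfy the conclusion.
k = 10: k² + k + 11 = 121 = 11 × 11, composite.
Thus k = 10 disproves the claim, and no smaller k works.

k = 10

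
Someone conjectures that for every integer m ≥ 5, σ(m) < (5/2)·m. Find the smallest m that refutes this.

m = 24

A counterexample is any integer m ≥ 5 such that the claim fails; we check each in order.
The first 19 eligible values, up to m = 23, all satisfy the conclusion.
m = 24: σ(24) = 60; 60 ≥ 60.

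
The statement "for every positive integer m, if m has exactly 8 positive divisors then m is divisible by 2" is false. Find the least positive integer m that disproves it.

m = 105

For m = 24, 30, 40, 42, …, 88, 102, 104 the conclusion holds.
m = 105: τ(105) = 8; 105 mod 2 = 1.
So m = 105 is the smallest counterexample.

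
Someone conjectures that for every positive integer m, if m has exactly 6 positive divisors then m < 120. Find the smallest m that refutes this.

For m = 12, 18, 20, 28, …, 99, 116, 117 the conclusion holds.
m = 124: τ(124) = 6; 124 ≥ 120.
Thus m = 124 disproves the claim, and no smaller m works.

m = 124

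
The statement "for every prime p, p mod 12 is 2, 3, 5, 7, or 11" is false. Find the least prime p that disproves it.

We need the least prime p for which the claim fails.
For p = 2, 3, 5, 7, 11 the conclusion holds.
p = 13: 13 mod 12 = 1 — not in {2, 3, 5, 7, 11}.

p = 13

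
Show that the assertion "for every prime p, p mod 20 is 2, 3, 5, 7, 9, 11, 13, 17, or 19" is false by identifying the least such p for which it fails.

p = 41

Check each prime p in order until the claim fails.
For p = 2, 3, 5, 7, …, 29, 31, 37 the conclusion holds.
p = 41: 41 mod 20 = 1 — not in {2, 3, 5, 7, 9, 11, 13, 17, 19}.
Thus p = 41 disproves the claim, and no smaller p works.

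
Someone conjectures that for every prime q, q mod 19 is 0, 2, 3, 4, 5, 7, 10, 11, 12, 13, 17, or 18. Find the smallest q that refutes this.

A counterexample is any prime q such that the claim fails; we check each in order.
For q = 2, 3, 5, 7, …, 37, 41, 43 the conclusion holds.
q = 47: 47 mod 19 = 9 — not in {0, 2, 3, 4, 5, 7, 10, 11, 12, 13, 17, 18}.
Thus q = 47 disproves the claim, and no smaller q works.

q = 47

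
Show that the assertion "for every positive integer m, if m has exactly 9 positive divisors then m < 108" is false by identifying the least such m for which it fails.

m = 196

Check each positive integer m in order until m has exactly 9 positive divisors but the claim fails.
For m = 36, 100 the conclusion holds.
m = 196: τ(196) = 9; 196 ≥ 108.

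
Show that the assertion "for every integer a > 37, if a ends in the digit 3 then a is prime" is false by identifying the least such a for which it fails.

a = 43: 43 ends in 3 and is prime.
a = 53: 53 ends in 3 and is prime.
a = 63: 63 ends in 3; 63 = 3 × 21, composite.
So a = 63 is the smallest counterexample.

a = 63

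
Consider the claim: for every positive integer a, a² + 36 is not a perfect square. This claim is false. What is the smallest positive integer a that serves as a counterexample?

The first 7 eligible values, up to a = 7, all satisfy the conclusion.
a = 8: 8² + 36 = 100 = 10², a perfect square.

a = 8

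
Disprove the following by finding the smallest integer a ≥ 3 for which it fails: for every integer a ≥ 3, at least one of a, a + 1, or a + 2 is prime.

A counterexample is any integer a ≥ 3 such that a, a + 1, a + 2 are all composite; we check each in order.
a = 3: 3 is prime.
a = 4: 5 is prime.
a = 5: 5 is prime.
a = 6: 7 is prime.
a = 7: 7 is prime.
a = 8: 8 = 2 × 4; 9 = 3 × 3; 10 = 2 × 5 — all composite.

a = 8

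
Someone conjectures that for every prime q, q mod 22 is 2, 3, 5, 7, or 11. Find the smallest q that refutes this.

A counterexample is any prime q such that the claim fails; we check each in order.
q = 2: 2 mod 22 = 2.
q = 3: 3 mod 22 = 3.
q = 5: 5 mod 22 = 5.
q = 7: 7 mod 22 = 7.
q = 11: 11 mod 22 = 11.
q = 13: 13 mod 22 = 13 — not in {2, 3, 5, 7, 11}.

q = 13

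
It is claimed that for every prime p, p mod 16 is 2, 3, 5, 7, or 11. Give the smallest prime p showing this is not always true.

We need the least prime p for which the claim fails.
For p = 2, 3, 5, 7, 11 the conclusion holds.
p = 13: 13 mod 16 = 13 — not in {2, 3, 5, 7, 11}.
So p = 13 is the smallest counterexample.

p = 13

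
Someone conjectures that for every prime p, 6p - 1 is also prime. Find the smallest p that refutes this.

Check each prime p in order until 6p - 1 is not prime.
p = 2: 6p - 1 = 11, prime.
p = 3: 6p - 1 = 17, prime.
p = 5: 6p - 1 = 29, prime.
p = 7: 6p - 1 = 41, prime.
p = 11: 6p - 1 = 65 = 5 × 13, not prime.
So p = 11 is the smallest counterexample.

p = 11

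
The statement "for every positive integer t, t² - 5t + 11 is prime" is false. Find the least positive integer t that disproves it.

t = 7

The first 6 eligible values, up to t = 6, all satisfy the conclusion.
t = 7: t² - 5t + 11 = 25 = 5 × 5, composite.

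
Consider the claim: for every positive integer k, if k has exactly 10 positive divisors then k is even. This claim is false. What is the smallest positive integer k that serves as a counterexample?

We need the least positive integer k for which k has exactly 10 positive divisors but k is odd.
The first 9 eligible values, up to k = 368, all satisfy the conclusion.
k = 405: divisors of 405: 10 divisors; 405 is odd.

k = 405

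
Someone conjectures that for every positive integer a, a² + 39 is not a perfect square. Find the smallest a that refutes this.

a = 5

Check each positive integer a in order until a² + 39 is a perfect square.
a = 1: 1² + 39 = 40, not a perfect square.
a = 2: 2² + 39 = 43, not a perfect square.
a = 3: 3² + 39 = 48, not a perfect square.
a = 4: 4² + 39 = 55, not a perfect square.
a = 5: 5² + 39 = 64 = 8², a perfect square.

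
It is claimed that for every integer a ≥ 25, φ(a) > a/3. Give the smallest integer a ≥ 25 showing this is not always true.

A counterexample is any integer a ≥ 25 such that the claim fails; we check each in order.
a = 25: φ(25) = 20 and 25/3 = 25/3, so φ(25) > 25/3.
a = 26: φ(26) = 12 and 26/3 = 26/3, so φ(26) > 26/3.
a = 27: φ(27) = 18 and 27/3 = 9, so φ(27) > 27/3.
a = 28: φ(28) = 12 and 28/3 = 28/3, so φ(28) > 28/3.
a = 29: φ(29) = 28 and 29/3 = 29/3, so φ(29) > 29/3.
a = 30: φ(30) = 8 and 30/3 = 10, so φ(30) ≤ 30/3.
Hence a = 30 is a counterexample.

a = 30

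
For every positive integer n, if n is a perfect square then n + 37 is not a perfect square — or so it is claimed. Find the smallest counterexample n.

n = 324

Check each positive integer n in order until n is a perfect square but n + 37 is a perfect square.
The first 17 eligible values, up to n = 289, all satisfy the conclusion.
n = 324: 324 = 18² and 324 + 37 = 361 = 19².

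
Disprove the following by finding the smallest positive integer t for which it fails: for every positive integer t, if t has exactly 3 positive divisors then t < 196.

t = 289

We need the least positive integer t for which t has exactly 3 positive divisors but the claim fails.
t = 4: τ(4) = 3; 4 < 196.
t = 9: τ(9) = 3; 9 < 196.
t = 25: τ(25) = 3; 25 < 196.
t = 49: τ(49) = 3; 49 < 196.
t = 121: τ(121) = 3; 121 < 196.
t = 169: τ(169) = 3; 169 < 196.
t = 289: τ(289) = 3; 289 ≥ 196.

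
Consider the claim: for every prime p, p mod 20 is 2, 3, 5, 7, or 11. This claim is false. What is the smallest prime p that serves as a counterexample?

p = 13

A counterexample is any prime p such that the claim fails; we check each in order.
For p = 2, 3, 5, 7, 11 the conclusion holds.
p = 13: 13 mod 20 = 13 — not in {2, 3, 5, 7, 11}.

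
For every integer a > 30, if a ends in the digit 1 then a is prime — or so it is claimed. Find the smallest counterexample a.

a = 51

We need the least integer a > 30 for which a ends in the digit 1 but a is not prime.
For a = 31, 41 the conclusion holds.
a = 51: 51 ends in 1; 51 = 3 × 17, composite.
Thus a = 51 disproves the claim, and no smaller a works.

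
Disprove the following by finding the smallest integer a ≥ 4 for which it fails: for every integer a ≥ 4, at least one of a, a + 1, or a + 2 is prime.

We need the least integer a ≥ 4 for which a, a + 1, a + 2 are all composite.
a = 4: 5 is prime.
a = 5: 5 is prime.
a = 6: 7 is prime.
a = 7: 7 is prime.
a = 8: 8 = 2 × 4; 9 = 3 × 3; 10 = 2 × 5 — all composite.
Thus a = 8 disproves the claim, and no smaller a works.

a = 8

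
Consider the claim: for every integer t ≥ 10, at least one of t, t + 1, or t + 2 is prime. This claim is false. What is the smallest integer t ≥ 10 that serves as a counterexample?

t = 14

Check each integer t ≥ 10 in order until t, t + 1, t + 2 are all composite.
The first 4 eligible values, up to t = 13, all satisfy the conclusion.
t = 14: 14 = 2 × 7; 15 = 3 × 5; 16 = 2 × 8 — all composite.
So t = 14 is the smallest counterexample.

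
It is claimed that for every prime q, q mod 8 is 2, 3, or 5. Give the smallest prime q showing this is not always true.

q = 7

A counterexample is any prime q such that the claim fails; we check each in order.
For q = 2, 3, 5 the conclusion holds.
q = 7: 7 mod 8 = 7 — not in {2, 3, 5}.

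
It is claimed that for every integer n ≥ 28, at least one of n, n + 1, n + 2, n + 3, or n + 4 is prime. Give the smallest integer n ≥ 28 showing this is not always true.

n = 32

A counterexample is any integer n ≥ 28 such that n, n + 1, n + 2, n + 3, n + 4 are all composite; we check each in order.
For n = 28, 29, 30, 31 the conclusion holds.
n = 32: 32 = 2 × 16; 33 = 3 × 11; 34 = 2 × 17; 35 = 5 × 7; 36 = 2 × 18 — all composite.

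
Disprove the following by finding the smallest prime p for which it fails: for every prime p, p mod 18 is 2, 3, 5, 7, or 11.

p = 13

A counterexample is any prime p such that the claim fails; we check each in order.
For p = 2, 3, 5, 7, 11 the conclusion holds.
p = 13: 13 mod 18 = 13 — not in {2, 3, 5, 7, 11}.
So p = 13 is the smallest counterexample.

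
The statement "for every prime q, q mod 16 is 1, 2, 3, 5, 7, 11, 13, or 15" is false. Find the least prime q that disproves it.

q = 41

We need the least prime q for which the claim fails.
The first 12 eligible values, up to q = 37, all satisfy the conclusion.
q = 41: 41 mod 16 = 9 — not in {1, 2, 3, 5, 7, 11, 13, 15}.
So q = 41 is the smallest counterexample.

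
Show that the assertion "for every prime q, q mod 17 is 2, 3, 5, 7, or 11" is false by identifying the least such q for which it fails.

q = 13

For q = 2, 3, 5, 7, 11 the conclusion holds.
q = 13: 13 mod 17 = 13 — not in {2, 3, 5, 7, 11}.
Hence q = 13 is a counterexample.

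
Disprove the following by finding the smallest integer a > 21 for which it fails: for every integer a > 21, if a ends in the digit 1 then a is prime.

A counterexample is any integer a > 21 such that a ends in the digit 1 but a is not prime; we check each in order.
a = 31: 31 ends in 1 and is prime.
a = 41: 41 ends in 1 and is prime.
a = 51: 51 ends in 1; 51 = 3 × 17, composite.
Hence a = 51 is a counterexample.

a = 51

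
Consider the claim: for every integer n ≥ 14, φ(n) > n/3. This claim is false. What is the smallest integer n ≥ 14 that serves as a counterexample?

n = 18

We need the least integer n ≥ 14 for which the claim fails.
n = 14: φ(14) = 6 and 14/3 = 14/3, so φ(14) > 14/3.
n = 15: φ(15) = 8 and 15/3 = 5, so φ(15) > 15/3.
n = 16: φ(16) = 8 and 16/3 = 16/3, so φ(16) > 16/3.
n = 17: φ(17) = 16 and 17/3 = 17/3, so φ(17) > 17/3.
n = 18: φ(18) = 6 and 18/3 = 6, so φ(18) ≤ 18/3.
Thus n = 18 disproves the claim, and no smaller n works.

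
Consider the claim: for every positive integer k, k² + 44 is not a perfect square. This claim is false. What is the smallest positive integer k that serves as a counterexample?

k = 10

For k = 1, 2, 3, 4, 5, 6, 7, 8, 9 the conclusion holds.
k = 10: 10² + 44 = 144 = 12², a perfect square.
So k = 10 is the smallest counterexample.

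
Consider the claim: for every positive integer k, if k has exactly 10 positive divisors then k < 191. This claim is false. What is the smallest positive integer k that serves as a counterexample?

k = 208

We need the least positive integer k for which k has exactly 10 positive divisors but the claim fails.
The first 5 eligible values, up to k = 176, all satisfy the conclusion.
k = 208: τ(208) = 10; 208 ≥ 191.
So k = 208 is the smallest counterexample.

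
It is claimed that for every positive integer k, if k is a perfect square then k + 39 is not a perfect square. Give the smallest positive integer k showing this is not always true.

k = 25

Check each positive integer k in order until k is a perfect square but k + 39 is a perfect square.
For k = 1, 4, 9, 16 the conclusion holds.
k = 25: 25 = 5² and 25 + 39 = 64 = 8².
Hence k = 25 is a counterexample.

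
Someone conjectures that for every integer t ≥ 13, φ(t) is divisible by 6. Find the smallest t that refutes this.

t = 15

For t = 13, 14 the conclusion holds.
t = 15: φ(15) = 8; 8 mod 6 = 2.
Hence t = 15 is a counterexample.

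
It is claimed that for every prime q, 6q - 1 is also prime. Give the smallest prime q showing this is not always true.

We need the least prime q for which 6q - 1 is not prime.
q = 2: 6q - 1 = 11, prime.
q = 3: 6q - 1 = 17, prime.
q = 5: 6q - 1 = 29, prime.
q = 7: 6q - 1 = 41, prime.
q = 11: 6q - 1 = 65 = 5 × 13, not prime.
Thus q = 11 disproves the claim, and no smaller q works.

q = 11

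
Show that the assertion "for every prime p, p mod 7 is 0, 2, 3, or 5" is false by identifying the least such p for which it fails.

p = 11

Check each prime p in order until the claim fails.
For p = 2, 3, 5, 7 the conclusion holds.
p = 11: 11 mod 7 = 4 — not in {0, 2, 3, 5}.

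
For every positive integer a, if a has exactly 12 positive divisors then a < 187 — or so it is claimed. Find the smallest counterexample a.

For a = 60, 72, 84, 90, …, 150, 156, 160 the conclusion holds.
a = 198: τ(198) = 12; 198 ≥ 187.

a = 198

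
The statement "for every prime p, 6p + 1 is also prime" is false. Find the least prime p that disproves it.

p = 19

For p = 2, 3, 5, 7, 11, 13, 17 the conclusion holds.
p = 19: 6p + 1 = 115 = 5 × 23, not prime.
Thus p = 19 disproves the claim, and no smaller p works.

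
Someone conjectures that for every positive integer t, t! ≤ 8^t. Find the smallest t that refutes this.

A counterexample is any positive integer t such that t! > 8^t; we check each in order.
The first 19 eligible values, up to t = 19, all satisfy the conclusion.
t = 20: t! = 2432902008176640000 and 8^t = 1152921504606846976, so 2432902008176640000 > 1152921504606846976.
Thus t = 20 disproves the claim, and no smaller t works.

t = 20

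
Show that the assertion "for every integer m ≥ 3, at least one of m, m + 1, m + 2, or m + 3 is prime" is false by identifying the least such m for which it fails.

Check each integer m ≥ 3 in order until m, m + 1, m + 2, m + 3 are all composite.
The first 21 eligible values, up to m = 23, all satisfy the conclusion.
m = 24: 24 = 2 × 12; 25 = 5 × 5; 26 = 2 × 13; 27 = 3 × 9 — all composite.

m = 24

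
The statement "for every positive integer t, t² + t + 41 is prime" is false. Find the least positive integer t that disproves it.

t = 40

Check each positive integer t in order until t² + t + 41 is not prime.
The first 39 eligible values, up to t = 39, all satisfy the conclusion.
t = 40: t² + t + 41 = 1681 = 41 × 41, composite.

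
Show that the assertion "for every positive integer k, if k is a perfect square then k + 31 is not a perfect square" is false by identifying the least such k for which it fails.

k = 225

A counterexample is any positive integer k such that k is a perfect square but k + 31 is a perfect square; we check each in order.
For k = 1, 4, 9, 16, …, 144, 169, 196 the conclusion holds.
k = 225: 225 = 15² and 225 + 31 = 256 = 16².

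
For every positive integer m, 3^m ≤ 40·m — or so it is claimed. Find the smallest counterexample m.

m = 5

We need the least positive integer m for which 3^m > 40·m.
For m = 1, 2, 3, 4 the conclusion holds.
m = 5: 3^m = 243 and 40·m = 200, so 243 > 200.
Hence m = 5 is a counterexample.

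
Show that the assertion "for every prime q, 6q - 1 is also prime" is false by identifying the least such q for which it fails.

We need the least prime q for which 6q - 1 is not prime.
For q = 2, 3, 5, 7 the conclusion holds.
q = 11: 6q - 1 = 65 = 5 × 13, not prime.
Hence q = 11 is a counterexample.

q = 11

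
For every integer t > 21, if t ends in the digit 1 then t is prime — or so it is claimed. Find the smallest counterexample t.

We need the least integer t > 21 for which t ends in the digit 1 but t is not prime.
t = 31: 31 ends in 1 and is prime.
t = 41: 41 ends in 1 and is prime.
t = 51: 51 ends in 1; 51 = 3 × 17, composite.
So t = 51 is the smallest counterexample.

t = 51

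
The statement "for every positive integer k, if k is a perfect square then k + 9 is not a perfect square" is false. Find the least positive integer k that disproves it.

k = 16

k = 1: 1 + 9 = 10, not a perfect square.
k = 4: 4 + 9 = 13, not a perfect square.
k = 9: 9 + 9 = 18, not a perfect square.
k = 16: 16 = 4² and 16 + 9 = 25 = 5².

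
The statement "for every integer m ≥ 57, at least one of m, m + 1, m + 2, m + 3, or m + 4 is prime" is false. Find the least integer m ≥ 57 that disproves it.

The first 5 eligible values, up to m = 61, all satisfy the conclusion.
m = 62: 62 = 2 × 31; 63 = 3 × 21; 64 = 2 × 32; 65 = 5 × 13; 66 = 2 × 33 — all composite.
So m = 62 is the smallest counterexample.

m = 62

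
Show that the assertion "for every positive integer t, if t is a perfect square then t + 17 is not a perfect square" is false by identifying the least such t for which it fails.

t = 64

A counterexample is any positive integer t such that t is a perfect square but t + 17 is a perfect square; we check each in order.
t = 1: 1 + 17 = 18, not a perfect square.
t = 4: 4 + 17 = 21, not a perfect square.
t = 9: 9 + 17 = 26, not a perfect square.
t = 16: 16 + 17 = 33, not a perfect square.
t = 25: 25 + 17 = 42, not a perfect square.
t = 36: 36 + 17 = 53, not a perfect square.
t = 49: 49 + 17 = 66, not a perfect square.
t = 64: 64 = 8² and 64 + 17 = 81 = 9².
Thus t = 64 disproves the claim, and no smaller t works.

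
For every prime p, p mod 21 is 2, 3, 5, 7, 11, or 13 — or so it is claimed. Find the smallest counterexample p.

We need the least prime p for which the claim fails.
For p = 2, 3, 5, 7, 11, 13 the conclusion holds.
p = 17: 17 mod 21 = 17 — not in {2, 3, 5, 7, 11, 13}.
Thus p = 17 disproves the claim, and no smaller p works.

p = 17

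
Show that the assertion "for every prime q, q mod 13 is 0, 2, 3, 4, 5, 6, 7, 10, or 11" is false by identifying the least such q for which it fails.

q = 47

For q = 2, 3, 5, 7, …, 37, 41, 43 the conclusion holds.
q = 47: 47 mod 13 = 8 — not in {0, 2, 3, 4, 5, 6, 7, 10, 11}.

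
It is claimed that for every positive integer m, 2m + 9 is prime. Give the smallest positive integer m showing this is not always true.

m = 3

A counterexample is any positive integer m such that 2m + 9 is not prime; we check each in order.
For m = 1, 2 the conclusion holds.
m = 3: 2m + 9 = 15 = 3 × 5, composite.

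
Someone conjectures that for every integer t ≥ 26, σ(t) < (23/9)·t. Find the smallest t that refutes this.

A counterexample is any integer t ≥ 26 such that the claim fails; we check each in order.
The first 22 eligible values, up to t = 47, all satisfy the conclusion.
t = 48: σ(48) = 124; 124 ≥ 368/3.

t = 48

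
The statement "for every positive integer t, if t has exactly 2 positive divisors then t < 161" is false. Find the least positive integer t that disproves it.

t = 163

Check each positive integer t in order until t has exactly 2 positive divisors but the claim fails.
For t = 2, 3, 5, 7, …, 149, 151, 157 the conclusion holds.
t = 163: τ(163) = 2; 163 ≥ 161.
Thus t = 163 disproves the claim, and no smaller t works.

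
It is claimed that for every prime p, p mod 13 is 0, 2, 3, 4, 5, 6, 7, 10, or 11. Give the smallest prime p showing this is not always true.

p = 47

We need the least prime p for which the claim fails.
The first 14 eligible values, up to p = 43, all satisfy the conclusion.
p = 47: 47 mod 13 = 8 — not in {0, 2, 3, 4, 5, 6, 7, 10, 11}.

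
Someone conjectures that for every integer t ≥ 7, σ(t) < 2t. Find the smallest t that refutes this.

t = 12

We need the least integer t ≥ 7 for which the claim fails.
t = 7: σ(7) = 8; 8 < 14.
t = 8: σ(8) = 15; 15 < 16.
t = 9: σ(9) = 13; 13 < 18.
t = 10: σ(10) = 18; 18 < 20.
t = 11: σ(11) = 12; 12 < 22.
t = 12: σ(12) = 28; 28 ≥ 24.
So t = 12 is the smallest counterexample.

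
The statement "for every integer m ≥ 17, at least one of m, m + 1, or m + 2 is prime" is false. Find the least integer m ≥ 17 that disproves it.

m = 20

A counterexample is any integer m ≥ 17 such that m, m + 1, m + 2 are all composite; we check each in order.
For m = 17, 18, 19 the conclusion holds.
m = 20: 20 = 2 × 10; 21 = 3 × 7; 22 = 2 × 11 — all composite.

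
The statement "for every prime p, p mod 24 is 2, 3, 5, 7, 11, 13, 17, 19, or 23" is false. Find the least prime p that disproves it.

A counterexample is any prime p such that the claim fails; we check each in order.
For p = 2, 3, 5, 7, …, 61, 67, 71 the conclusion holds.
p = 73: 73 mod 24 = 1 — not in {2, 3, 5, 7, 11, 13, 17, 19, 23}.

p = 73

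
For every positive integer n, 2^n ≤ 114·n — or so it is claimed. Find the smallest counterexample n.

n = 11

Check each positive integer n in order until 2^n > 114·n.
For n = 1, 2, 3, 4, 5, 6, 7, 8, 9, 10 the conclusion holds.
n = 11: 2^n = 2048 and 114·n = 1254, so 2048 > 1254.
Thus n = 11 disproves the claim, and no smaller n works.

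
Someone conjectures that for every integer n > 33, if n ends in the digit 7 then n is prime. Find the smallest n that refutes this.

n = 57

For n = 37, 47 the conclusion holds.
n = 57: 57 ends in 7; 57 = 3 × 19, composite.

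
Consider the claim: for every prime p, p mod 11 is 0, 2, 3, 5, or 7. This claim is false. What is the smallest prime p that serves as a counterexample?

A counterexample is any prime p such that the claim fails; we check each in order.
For p = 2, 3, 5, 7, 11, 13 the conclusion holds.
p = 17: 17 mod 11 = 6 — not in {0, 2, 3, 5, 7}.

p = 17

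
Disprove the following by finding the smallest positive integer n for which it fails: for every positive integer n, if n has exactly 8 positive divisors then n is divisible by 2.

Check each positive integer n in order until n has exactly 8 positive divisors but n is not divisible by 2.
For n = 24, 30, 40, 42, …, 88, 102, 104 the conclusion holds.
n = 105: τ(105) = 8; 105 mod 2 = 1.
Hence n = 105 is a counterexample.

n = 105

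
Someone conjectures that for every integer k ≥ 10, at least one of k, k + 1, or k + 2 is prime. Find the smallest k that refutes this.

k = 10: 11 is prime.
k = 11: 11 is prime.
k = 12: 13 is prime.
k = 13: 13 is prime.
k = 14: 14 = 2 × 7; 15 = 3 × 5; 16 = 2 × 8 — all composite.
So k = 14 is the smallest counterexample.

k = 14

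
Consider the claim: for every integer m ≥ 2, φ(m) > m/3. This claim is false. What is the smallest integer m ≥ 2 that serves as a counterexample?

For m = 2, 3, 4, 5 the conclusion holds.
m = 6: φ(6) = 2 and 6/3 = 2, so φ(6) ≤ 6/3.
Thus m = 6 disproves the claim, and no smaller m works.

m = 6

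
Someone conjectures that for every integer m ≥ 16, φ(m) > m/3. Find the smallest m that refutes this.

For m = 16, 17 the conclusion holds.
m = 18: φ(18) = 6 and 18/3 = 6, so φ(18) ≤ 18/3.
Thus m = 18 disproves the claim, and no smaller m works.

m = 18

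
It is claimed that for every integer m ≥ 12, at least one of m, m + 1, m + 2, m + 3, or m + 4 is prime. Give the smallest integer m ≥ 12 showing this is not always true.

m = 24

We need the least integer m ≥ 12 for which m, m + 1, m + 2, m + 3, m + 4 are all composite.
For m = 12, 13, 14, 15, …, 21, 22, 23 the conclusion holds.
m = 24: 24 = 2 × 12; 25 = 5 × 5; 26 = 2 × 13; 27 = 3 × 9; 28 = 2 × 14 — all composite.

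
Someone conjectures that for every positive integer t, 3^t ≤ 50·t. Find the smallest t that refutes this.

A counterexample is any positive integer t such that 3^t > 50·t; we check each in order.
The first 5 eligible values, up to t = 5, all satisfy the conclusion.
t = 6: 3^t = 729 and 50·t = 300, so 729 > 300.
Thus t = 6 disproves the claim, and no smaller t works.

t = 6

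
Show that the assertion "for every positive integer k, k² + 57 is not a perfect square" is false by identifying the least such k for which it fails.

We need the least positive integer k for which k² + 57 is a perfect square.
The first 7 eligible values, up to k = 7, all satisfy the conclusion.
k = 8: 8² + 57 = 121 = 11², a perfect square.

k = 8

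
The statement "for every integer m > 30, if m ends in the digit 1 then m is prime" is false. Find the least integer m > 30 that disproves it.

Check each integer m > 30 in order until m ends in the digit 1 but m is not prime.
m = 31: 31 ends in 1 and is prime.
m = 41: 41 ends in 1 and is prime.
m = 51: 51 ends in 1; 51 = 3 × 17, composite.
Hence m = 51 is a counterexample.

m = 51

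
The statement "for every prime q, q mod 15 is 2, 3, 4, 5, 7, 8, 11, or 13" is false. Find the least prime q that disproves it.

Check each prime q in order until the claim fails.
For q = 2, 3, 5, 7, 11, 13, 17, 19, 23 the conclusion holds.
q = 29: 29 mod 15 = 14 — not in {2, 3, 4, 5, 7, 8, 11, 13}.

q = 29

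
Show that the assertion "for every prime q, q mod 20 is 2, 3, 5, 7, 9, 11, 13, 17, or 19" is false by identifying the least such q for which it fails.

q = 41

Check each prime q in order until the claim fails.
For q = 2, 3, 5, 7, …, 29, 31, 37 the conclusion holds.
q = 41: 41 mod 20 = 1 — not in {2, 3, 5, 7, 9, 11, 13, 17, 19}.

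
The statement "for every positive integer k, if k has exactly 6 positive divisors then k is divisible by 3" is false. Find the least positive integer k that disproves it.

k = 12: τ(12) = 6; 12 mod 3 = 0.
k = 18: τ(18) = 6; 18 mod 3 = 0.
k = 20: τ(20) = 6; 20 mod 3 = 2.
Hence k = 20 is a counterexample.

k = 20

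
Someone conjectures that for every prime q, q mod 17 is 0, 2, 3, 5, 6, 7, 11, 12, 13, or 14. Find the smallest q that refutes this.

q = 43

Check each prime q in order until the claim fails.
For q = 2, 3, 5, 7, …, 31, 37, 41 the conclusion holds.
q = 43: 43 mod 17 = 9 — not in {0, 2, 3, 5, 6, 7, 11, 12, 13, 14}.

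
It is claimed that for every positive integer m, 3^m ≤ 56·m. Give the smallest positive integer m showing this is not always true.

A counterexample is any positive integer m such that 3^m > 56·m; we check each in order.
m = 1: 3^m = 3 and 56·m = 56, so 3 ≤ 56.
m = 2: 3^m = 9 and 56·m = 112, so 9 ≤ 112.
m = 3: 3^m = 27 and 56·m = 168, so 27 ≤ 168.
m = 4: 3^m = 81 and 56·m = 224, so 81 ≤ 224.
m = 5: 3^m = 243 and 56·m = 280, so 243 ≤ 280.
m = 6: 3^m = 729 and 56·m = 336, so 729 > 336.
So m = 6 is the smallest counterexample.

m = 6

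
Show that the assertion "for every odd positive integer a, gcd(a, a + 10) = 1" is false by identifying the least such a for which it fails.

Check each odd positive integer a in order until gcd(a, a + 10) > 1.
a = 1: gcd(1, 11) = 1.
a = 3: gcd(3, 13) = 1.
a = 5: gcd(5, 15) = 5.
Thus a = 5 disproves the claim, and no smaller a works.

a = 5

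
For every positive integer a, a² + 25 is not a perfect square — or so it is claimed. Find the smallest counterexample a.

Check each positive integer a in order until a² + 25 is a perfect square.
For a = 1, 2, 3, 4, …, 9, 10, 11 the conclusion holds.
a = 12: 12² + 25 = 169 = 13², a perfect square.
So a = 12 is the smallest counterexample.

a = 12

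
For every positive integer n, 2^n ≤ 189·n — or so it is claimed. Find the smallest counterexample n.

The first 11 eligible values, up to n = 11, all satisfy the conclusion.
n = 12: 2^n = 4096 and 189·n = 2268, so 4096 > 2268.

n = 12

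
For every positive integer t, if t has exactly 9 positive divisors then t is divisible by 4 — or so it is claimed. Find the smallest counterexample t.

t = 225

We need the least positive integer t for which t has exactly 9 positive divisors but t is not divisible by 4.
For t = 36, 100, 196 the conclusion holds.
t = 225: τ(225) = 9; 225 mod 4 = 1.
Thus t = 225 disproves the claim, and no smaller t works.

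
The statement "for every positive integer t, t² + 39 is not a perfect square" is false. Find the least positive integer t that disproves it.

We need the least positive integer t for which t² + 39 is a perfect square.
The first 4 eligible values, up to t = 4, all satisfy the conclusion.
t = 5: 5² + 39 = 64 = 8², a perfect square.
Hence t = 5 is a counterexample.

t = 5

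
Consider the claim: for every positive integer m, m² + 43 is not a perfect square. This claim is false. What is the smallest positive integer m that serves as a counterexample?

Check each positive integer m in order until m² + 43 is a perfect square.
The first 20 eligible values, up to m = 20, all satisfy the conclusion.
m = 21: 21² + 43 = 484 = 22², a perfect square.

m = 21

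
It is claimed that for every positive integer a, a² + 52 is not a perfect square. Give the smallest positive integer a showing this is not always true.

For a = 1, 2, 3, 4, …, 9, 10, 11 the conclusion holds.
a = 12: 12² + 52 = 196 = 14², a perfect square.
So a = 12 is the smallest counterexample.

a = 12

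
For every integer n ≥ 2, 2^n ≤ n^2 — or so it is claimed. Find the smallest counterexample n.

n = 5

A counterexample is any integer n ≥ 2 such that 2^n > n^2; we check each in order.
n = 2: 2^n = 4 and n^2 = 4, so 4 ≤ 4.
n = 3: 2^n = 8 and n^2 = 9, so 8 ≤ 9.
n = 4: 2^n = 16 and n^2 = 16, so 16 ≤ 16.
n = 5: 2^n = 32 and n^2 = 25, so 32 > 25.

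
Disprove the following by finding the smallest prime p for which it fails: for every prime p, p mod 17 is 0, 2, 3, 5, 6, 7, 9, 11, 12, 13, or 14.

p = 59

A counterexample is any prime p such that the claim fails; we check each in order.
For p = 2, 3, 5, 7, …, 43, 47, 53 the conclusion holds.
p = 59: 59 mod 17 = 8 — not in {0, 2, 3, 5, 6, 7, 9, 11, 12, 13, 14}.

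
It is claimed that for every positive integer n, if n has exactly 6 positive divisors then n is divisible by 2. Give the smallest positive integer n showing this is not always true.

n = 45

n = 12: τ(12) = 6; 12 mod 2 = 0.
n = 18: τ(18) = 6; 18 mod 2 = 0.
n = 20: τ(20) = 6; 20 mod 2 = 0.
n = 28: τ(28) = 6; 28 mod 2 = 0.
n = 32: τ(32) = 6; 32 mod 2 = 0.
n = 44: τ(44) = 6; 44 mod 2 = 0.
n = 45: τ(45) = 6; 45 mod 2 = 1.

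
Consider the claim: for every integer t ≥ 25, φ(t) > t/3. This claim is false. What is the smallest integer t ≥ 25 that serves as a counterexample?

A counterexample is any integer t ≥ 25 such that the claim fails; we check each in order.
t = 25: φ(25) = 20 and 25/3 = 25/3, so φ(25) > 25/3.
t = 26: φ(26) = 12 and 26/3 = 26/3, so φ(26) > 26/3.
t = 27: φ(27) = 18 and 27/3 = 9, so φ(27) > 27/3.
t = 28: φ(28) = 12 and 28/3 = 28/3, so φ(28) > 28/3.
t = 29: φ(29) = 28 and 29/3 = 29/3, so φ(29) > 29/3.
t = 30: φ(30) = 8 and 30/3 = 10, so φ(30) ≤ 30/3.

t = 30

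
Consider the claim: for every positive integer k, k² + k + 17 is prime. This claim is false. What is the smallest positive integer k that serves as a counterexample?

k = 16

The first 15 eligible values, up to k = 15, all satisfy the conclusion.
k = 16: k² + k + 17 = 289 = 17 × 17, composite.
Thus k = 16 disproves the claim, and no smaller k works.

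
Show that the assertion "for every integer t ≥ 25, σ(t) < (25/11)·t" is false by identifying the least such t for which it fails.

t = 25: σ(25) = 31; 31 < 625/11.
t = 26: σ(26) = 42; 42 < 650/11.
t = 27: σ(27) = 40; 40 < 675/11.
t = 28: σ(28) = 56; 56 < 700/11.
t = 29: σ(29) = 30; 30 < 725/11.
t = 30: σ(30) = 72; 72 ≥ 750/11.
Hence t = 30 is a counterexample.

t = 30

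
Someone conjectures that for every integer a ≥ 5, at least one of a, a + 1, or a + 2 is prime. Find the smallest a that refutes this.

Check each integer a ≥ 5 in order until a, a + 1, a + 2 are all composite.
For a = 5, 6, 7 the conclusion holds.
a = 8: 8 = 2 × 4; 9 = 3 × 3; 10 = 2 × 5 — all composite.

a = 8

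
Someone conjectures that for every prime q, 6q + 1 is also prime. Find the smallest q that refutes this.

We need the least prime q for which 6q + 1 is not prime.
The first 7 eligible values, up to q = 17, all satisfy the conclusion.
q = 19: 6q + 1 = 115 = 5 × 23, not prime.
Thus q = 19 disproves the claim, and no smaller q works.

q = 19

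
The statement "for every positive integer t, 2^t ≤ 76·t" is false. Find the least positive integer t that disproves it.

t = 10

We need the least positive integer t for which 2^t > 76·t.
The first 9 eligible values, up to t = 9, all satisfy the conclusion.
t = 10: 2^t = 1024 and 76·t = 760, so 1024 > 760.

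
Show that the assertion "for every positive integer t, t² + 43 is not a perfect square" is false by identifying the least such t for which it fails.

t = 21

Check each positive integer t in order until t² + 43 is a perfect square.
For t = 1, 2, 3, 4, …, 18, 19, 20 the conclusion holds.
t = 21: 21² + 43 = 484 = 22², a perfect square.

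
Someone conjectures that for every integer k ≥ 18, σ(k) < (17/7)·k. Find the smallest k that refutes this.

A counterexample is any integer k ≥ 18 such that the claim fails; we check each in order.
k = 18: σ(18) = 39; 39 < 306/7.
k = 19: σ(19) = 20; 20 < 323/7.
k = 20: σ(20) = 42; 42 < 340/7.
k = 21: σ(21) = 32; 32 < 51.
k = 22: σ(22) = 36; 36 < 374/7.
k = 23: σ(23) = 24; 24 < 391/7.
k = 24: σ(24) = 60; 60 ≥ 408/7.

k = 24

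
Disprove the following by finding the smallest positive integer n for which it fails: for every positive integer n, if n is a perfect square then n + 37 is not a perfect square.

n = 324

A counterexample is any positive integer n such that n is a perfect square but n + 37 is a perfect square; we check each in order.
For n = 1, 4, 9, 16, …, 225, 256, 289 the conclusion holds.
n = 324: 324 = 18² and 324 + 37 = 361 = 19².
Hence n = 324 is a counterexample.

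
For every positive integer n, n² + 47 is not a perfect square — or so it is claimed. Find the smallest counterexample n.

n = 23

For n = 1, 2, 3, 4, …, 20, 21, 22 the conclusion holds.
n = 23: 23² + 47 = 576 = 24², a perfect square.
Hence n = 23 is a counterexample.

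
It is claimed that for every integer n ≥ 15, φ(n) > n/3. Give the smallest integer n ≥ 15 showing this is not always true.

A counterexample is any integer n ≥ 15 such that the claim fails; we check each in order.
n = 15: φ(15) = 8 and 15/3 = 5, so φ(15) > 15/3.
n = 16: φ(16) = 8 and 16/3 = 16/3, so φ(16) > 16/3.
n = 17: φ(17) = 16 and 17/3 = 17/3, so φ(17) > 17/3.
n = 18: φ(18) = 6 and 18/3 = 6, so φ(18) ≤ 18/3.

n = 18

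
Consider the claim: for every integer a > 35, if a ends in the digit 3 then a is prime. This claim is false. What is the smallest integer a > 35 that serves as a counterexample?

a = 63

a = 43: 43 ends in 3 and is prime.
a = 53: 53 ends in 3 and is prime.
a = 63: 63 ends in 3; 63 = 3 × 21, composite.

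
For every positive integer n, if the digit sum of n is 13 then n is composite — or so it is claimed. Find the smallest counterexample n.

We need the least positive integer n for which the digit sum of n is 13 but n is prime.
n = 49: digit sum 13; 49 is composite.
n = 58: digit sum 13; 58 is composite.
n = 67: digit sum 13; 67 is prime, not composite.

n = 67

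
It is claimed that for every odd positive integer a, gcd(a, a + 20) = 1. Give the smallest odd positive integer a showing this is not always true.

We need the least odd positive integer a for which gcd(a, a + 20) > 1.
a = 1: gcd(1, 21) = 1.
a = 3: gcd(3, 23) = 1.
a = 5: gcd(5, 25) = 5.
So a = 5 is the smallest counterexample.

a = 5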